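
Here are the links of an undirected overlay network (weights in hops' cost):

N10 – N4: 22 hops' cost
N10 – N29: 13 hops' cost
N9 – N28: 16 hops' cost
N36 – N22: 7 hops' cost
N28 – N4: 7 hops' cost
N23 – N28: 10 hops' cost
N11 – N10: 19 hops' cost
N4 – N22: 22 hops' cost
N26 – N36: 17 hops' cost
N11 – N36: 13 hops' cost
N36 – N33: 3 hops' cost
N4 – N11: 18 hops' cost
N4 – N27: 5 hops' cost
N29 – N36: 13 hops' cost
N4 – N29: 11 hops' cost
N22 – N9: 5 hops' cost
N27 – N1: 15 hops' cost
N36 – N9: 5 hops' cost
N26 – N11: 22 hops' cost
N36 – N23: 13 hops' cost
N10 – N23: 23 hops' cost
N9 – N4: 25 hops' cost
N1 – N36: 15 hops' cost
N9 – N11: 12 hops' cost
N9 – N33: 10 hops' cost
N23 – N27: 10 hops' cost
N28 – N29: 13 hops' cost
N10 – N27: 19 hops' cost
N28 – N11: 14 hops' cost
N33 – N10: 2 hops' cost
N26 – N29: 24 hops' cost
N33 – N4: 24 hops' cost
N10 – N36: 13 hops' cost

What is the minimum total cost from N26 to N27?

Settle nodes by increasing distance from N26:
N26: 0
N36: 17  (via N26)
N33: 20  (via N36)
N9: 22  (via N36)
N10: 22  (via N33)
N11: 22  (via N26)
N22: 24  (via N36)
N29: 24  (via N26)
N23: 30  (via N36)
N1: 32  (via N36)
N4: 35  (via N29)
N28: 36  (via N11)
N27: 40  (via N23)
Shortest route: N26–N36–N23–N27 = 40 hops' cost.

40 hops' cost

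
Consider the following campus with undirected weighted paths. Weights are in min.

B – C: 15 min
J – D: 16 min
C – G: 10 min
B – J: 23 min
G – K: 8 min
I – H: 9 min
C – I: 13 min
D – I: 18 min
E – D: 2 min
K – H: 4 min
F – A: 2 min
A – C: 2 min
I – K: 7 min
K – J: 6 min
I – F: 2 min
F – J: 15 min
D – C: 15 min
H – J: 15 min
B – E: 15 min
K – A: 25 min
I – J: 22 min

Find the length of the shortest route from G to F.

Running Dijkstra from G:
G: 0
K: 8  (via G)
C: 10  (via G)
A: 12  (via C)
H: 12  (via K)
F: 14  (via A)
Shortest route: G–C–A–F = 14 min.

14 min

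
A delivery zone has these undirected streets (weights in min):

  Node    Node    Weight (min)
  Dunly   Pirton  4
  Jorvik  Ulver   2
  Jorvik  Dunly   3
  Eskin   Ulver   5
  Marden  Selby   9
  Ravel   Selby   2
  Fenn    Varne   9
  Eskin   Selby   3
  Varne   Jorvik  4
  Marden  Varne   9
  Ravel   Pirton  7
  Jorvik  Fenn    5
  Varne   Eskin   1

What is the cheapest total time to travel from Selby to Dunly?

11 min

Shortest distances from Selby:
Selby: 0
Ravel: 2  (via Selby)
Eskin: 3  (via Selby)
Varne: 4  (via Eskin)
Ulver: 8  (via Eskin)
Jorvik: 8  (via Varne)
Pirton: 9  (via Ravel)
Marden: 9  (via Selby)
Dunly: 11  (via Jorvik)
Shortest route: Selby–Eskin–Varne–Jorvik–Dunly = 11 min.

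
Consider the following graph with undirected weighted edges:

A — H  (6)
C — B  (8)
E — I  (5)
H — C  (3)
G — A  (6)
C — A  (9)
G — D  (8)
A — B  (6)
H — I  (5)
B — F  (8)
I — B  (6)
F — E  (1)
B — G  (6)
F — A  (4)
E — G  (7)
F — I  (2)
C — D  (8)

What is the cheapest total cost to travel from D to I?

16

Candidate routes:
D - C - H - I: 8+3+5 = 16
D - G - E - I: 8+7+5 = 20
D - G - E - F - I: 8+7+1+2 = 18
D - G - A - F - I: 8+6+4+2 = 20
Cheapest is D - C - H - I at 16.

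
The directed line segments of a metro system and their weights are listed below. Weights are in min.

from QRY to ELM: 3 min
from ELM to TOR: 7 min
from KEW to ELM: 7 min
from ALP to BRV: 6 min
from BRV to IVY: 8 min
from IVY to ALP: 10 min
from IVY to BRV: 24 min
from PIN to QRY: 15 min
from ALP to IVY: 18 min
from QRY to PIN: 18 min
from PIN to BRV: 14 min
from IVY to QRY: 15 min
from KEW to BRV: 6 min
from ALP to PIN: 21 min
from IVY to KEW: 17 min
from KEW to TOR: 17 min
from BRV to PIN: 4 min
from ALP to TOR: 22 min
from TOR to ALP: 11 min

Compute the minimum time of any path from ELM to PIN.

28 min

Enumerating some paths:
ELM - TOR - ALP - PIN: 7+11+21 = 39
ELM - TOR - ALP - IVY - BRV - PIN: 7+11+18+24+4 = 64
ELM - TOR - ALP - BRV - PIN: 7+11+6+4 = 28
ELM - TOR - ALP - IVY - KEW - BRV - PIN: 7+11+18+17+6+4 = 63
Cheapest is ELM - TOR - ALP - BRV - PIN at 28 min.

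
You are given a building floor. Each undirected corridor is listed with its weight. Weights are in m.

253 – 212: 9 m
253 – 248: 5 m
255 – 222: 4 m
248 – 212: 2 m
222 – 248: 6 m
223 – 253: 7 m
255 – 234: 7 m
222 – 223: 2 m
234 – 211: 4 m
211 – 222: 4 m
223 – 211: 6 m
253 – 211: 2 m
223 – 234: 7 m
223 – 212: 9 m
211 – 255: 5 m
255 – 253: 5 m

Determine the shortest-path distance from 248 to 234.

Compare a few routes:
248–222–211–234: 6+4+4 = 14
248–222–223–234: 6+2+7 = 15
248–253–211–234: 5+2+4 = 11
248–253–255–234: 5+5+7 = 17
The minimum is 11 m via 248–253–211–234.

11 m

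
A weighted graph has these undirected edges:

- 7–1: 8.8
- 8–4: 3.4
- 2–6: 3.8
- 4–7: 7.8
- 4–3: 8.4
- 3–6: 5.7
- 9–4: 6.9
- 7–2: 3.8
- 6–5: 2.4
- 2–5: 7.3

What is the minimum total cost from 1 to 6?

Shortest distances from 1:
1: 0
7: 8.8  (via 1)
2: 12.6  (via 7)
6: 16.4  (via 2)
Shortest route: 1–7–2–6 = 16.4.

16.4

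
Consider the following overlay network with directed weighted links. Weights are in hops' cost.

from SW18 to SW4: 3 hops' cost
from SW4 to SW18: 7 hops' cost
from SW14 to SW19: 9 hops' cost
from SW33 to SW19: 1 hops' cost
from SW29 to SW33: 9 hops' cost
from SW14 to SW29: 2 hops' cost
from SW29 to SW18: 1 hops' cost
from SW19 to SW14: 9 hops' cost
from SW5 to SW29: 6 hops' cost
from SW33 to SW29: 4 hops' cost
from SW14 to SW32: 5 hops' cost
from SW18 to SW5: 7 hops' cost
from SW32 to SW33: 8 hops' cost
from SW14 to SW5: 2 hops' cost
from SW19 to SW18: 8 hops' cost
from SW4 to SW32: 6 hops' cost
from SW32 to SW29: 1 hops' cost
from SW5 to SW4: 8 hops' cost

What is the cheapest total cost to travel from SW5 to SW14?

25 hops' cost

Shortest distances from SW5:
SW5: 0
SW29: 6  (via SW5)
SW18: 7  (via SW29)
SW4: 8  (via SW5)
SW32: 14  (via SW4)
SW33: 15  (via SW29)
SW19: 16  (via SW33)
SW14: 25  (via SW19)
Shortest route: SW5 → SW29 → SW33 → SW19 → SW14 = 25 hops' cost.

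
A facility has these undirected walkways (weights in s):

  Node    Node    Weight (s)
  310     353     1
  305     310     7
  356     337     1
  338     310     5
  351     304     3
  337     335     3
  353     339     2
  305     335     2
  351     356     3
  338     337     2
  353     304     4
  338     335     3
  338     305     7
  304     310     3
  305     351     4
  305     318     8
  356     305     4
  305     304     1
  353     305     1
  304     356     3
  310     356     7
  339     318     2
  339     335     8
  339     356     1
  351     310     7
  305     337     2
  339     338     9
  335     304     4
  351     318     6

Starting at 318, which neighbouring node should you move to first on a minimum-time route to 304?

Compare a few routes:
318 → 339 → 356 → 304: 2+1+3 = 6
318 → 339 → 356 → 337 → 305 → 304: 2+1+1+2+1 = 7
Cheapest is 318 → 339 → 356 → 304 at 6 s.
So from 318 the first move is to 339.

339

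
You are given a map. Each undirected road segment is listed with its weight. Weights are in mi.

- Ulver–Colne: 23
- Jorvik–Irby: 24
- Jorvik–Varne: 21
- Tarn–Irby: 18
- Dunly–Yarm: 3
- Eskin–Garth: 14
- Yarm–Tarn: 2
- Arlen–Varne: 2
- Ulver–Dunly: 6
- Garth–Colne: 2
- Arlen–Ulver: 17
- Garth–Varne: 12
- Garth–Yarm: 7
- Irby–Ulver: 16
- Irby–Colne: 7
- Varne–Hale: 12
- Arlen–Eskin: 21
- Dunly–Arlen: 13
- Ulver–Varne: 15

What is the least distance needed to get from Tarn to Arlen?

18 mi

Shortest distances from Tarn:
Tarn: 0
Yarm: 2  (via Tarn)
Dunly: 5  (via Yarm)
Garth: 9  (via Yarm)
Colne: 11  (via Garth)
Ulver: 11  (via Dunly)
Arlen: 18  (via Dunly)
Shortest route: Tarn → Yarm → Dunly → Arlen = 18 mi.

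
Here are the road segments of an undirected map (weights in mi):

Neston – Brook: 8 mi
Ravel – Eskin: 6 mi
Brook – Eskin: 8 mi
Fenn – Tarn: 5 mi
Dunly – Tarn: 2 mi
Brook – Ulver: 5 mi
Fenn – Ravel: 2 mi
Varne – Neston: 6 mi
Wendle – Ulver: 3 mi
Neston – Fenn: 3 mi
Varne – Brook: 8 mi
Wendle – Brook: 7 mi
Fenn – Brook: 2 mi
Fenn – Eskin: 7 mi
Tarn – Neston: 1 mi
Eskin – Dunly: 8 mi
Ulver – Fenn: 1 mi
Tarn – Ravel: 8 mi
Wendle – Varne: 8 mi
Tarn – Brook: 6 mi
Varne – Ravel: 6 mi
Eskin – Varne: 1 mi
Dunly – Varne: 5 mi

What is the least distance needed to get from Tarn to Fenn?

4 mi

Running Dijkstra from Tarn:
Tarn: 0
Neston: 1  (via Tarn)
Dunly: 2  (via Tarn)
Fenn: 4  (via Neston)
Shortest route: Tarn → Neston → Fenn = 4 mi.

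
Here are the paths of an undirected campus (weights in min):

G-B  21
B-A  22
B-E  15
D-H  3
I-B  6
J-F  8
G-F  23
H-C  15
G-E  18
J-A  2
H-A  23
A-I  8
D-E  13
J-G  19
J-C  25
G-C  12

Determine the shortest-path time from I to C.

Running Dijkstra from I:
I: 0
B: 6  (via I)
A: 8  (via I)
J: 10  (via A)
F: 18  (via J)
E: 21  (via B)
G: 27  (via B)
H: 31  (via A)
D: 34  (via E)
C: 35  (via J)
Shortest route: I → A → J → C = 35 min.

35 min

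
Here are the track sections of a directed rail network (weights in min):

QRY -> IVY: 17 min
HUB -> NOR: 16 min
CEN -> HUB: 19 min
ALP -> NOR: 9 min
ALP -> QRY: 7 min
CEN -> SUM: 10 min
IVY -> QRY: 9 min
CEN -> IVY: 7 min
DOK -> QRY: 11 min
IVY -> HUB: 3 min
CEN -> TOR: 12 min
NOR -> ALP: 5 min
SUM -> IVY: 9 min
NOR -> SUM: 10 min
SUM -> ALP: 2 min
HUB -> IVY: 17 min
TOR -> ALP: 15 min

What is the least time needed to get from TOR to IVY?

Candidate routes:
TOR–ALP–QRY–IVY: 15+7+17 = 39
TOR–ALP–NOR–SUM–IVY: 15+9+10+9 = 43
The minimum is 39 min via TOR–ALP–QRY–IVY.

39 min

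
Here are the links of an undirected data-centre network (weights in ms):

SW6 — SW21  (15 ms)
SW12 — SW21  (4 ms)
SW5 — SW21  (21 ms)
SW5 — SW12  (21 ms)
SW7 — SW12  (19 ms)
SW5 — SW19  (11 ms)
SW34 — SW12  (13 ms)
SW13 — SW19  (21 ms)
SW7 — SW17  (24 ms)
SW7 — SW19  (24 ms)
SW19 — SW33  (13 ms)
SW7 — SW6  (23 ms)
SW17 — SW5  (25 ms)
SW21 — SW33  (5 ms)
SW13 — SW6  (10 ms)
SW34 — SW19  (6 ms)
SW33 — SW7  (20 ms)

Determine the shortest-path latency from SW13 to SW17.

Compare a few routes:
SW13–SW19–SW5–SW17: 21+11+25 = 57
SW13–SW19–SW7–SW17: 21+24+24 = 69
SW13–SW6–SW21–SW5–SW17: 10+15+21+25 = 71
Cheapest is SW13–SW19–SW5–SW17 at 57 ms.

57 ms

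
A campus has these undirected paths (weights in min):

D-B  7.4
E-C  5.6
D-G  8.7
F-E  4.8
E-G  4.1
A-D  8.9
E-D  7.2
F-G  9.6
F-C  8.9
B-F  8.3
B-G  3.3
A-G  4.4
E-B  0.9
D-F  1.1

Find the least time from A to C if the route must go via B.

Shortest A→B: A → G → B = 7.7
Shortest B→C: B → E → C = 6.5
Total via B: 7.7 + 6.5 = 14.2 min.

14.2 min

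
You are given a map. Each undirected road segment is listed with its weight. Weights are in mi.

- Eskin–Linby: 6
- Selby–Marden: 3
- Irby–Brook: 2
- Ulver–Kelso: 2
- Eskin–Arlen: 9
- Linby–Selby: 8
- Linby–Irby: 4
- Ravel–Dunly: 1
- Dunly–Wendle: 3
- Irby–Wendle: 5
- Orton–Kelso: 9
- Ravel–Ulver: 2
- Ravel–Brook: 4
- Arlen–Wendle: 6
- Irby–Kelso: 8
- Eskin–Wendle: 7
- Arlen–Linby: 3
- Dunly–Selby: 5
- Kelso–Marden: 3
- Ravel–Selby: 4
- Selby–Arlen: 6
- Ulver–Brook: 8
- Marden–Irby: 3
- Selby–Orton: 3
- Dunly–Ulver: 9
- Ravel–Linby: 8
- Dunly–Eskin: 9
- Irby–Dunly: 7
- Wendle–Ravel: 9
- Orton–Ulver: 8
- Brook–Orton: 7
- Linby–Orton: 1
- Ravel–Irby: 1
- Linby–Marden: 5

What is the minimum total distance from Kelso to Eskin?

Enumerating some paths:
Kelso–Ulver–Ravel–Irby–Linby–Eskin: 2+2+1+4+6 = 15
Kelso–Ulver–Ravel–Dunly–Eskin: 2+2+1+9 = 14
Cheapest is Kelso–Ulver–Ravel–Dunly–Eskin at 14 mi.

14 mi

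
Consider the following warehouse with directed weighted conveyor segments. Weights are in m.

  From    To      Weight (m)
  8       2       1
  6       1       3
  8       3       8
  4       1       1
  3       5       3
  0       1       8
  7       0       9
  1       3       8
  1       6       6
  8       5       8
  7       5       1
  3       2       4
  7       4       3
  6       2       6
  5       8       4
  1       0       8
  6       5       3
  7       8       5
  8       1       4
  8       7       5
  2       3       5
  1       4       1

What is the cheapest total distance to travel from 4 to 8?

Candidate routes:
4 → 1 → 3 → 5 → 8: 1+8+3+4 = 16
4 → 1 → 6 → 5 → 8: 1+6+3+4 = 14
The minimum is 14 m via 4 → 1 → 6 → 5 → 8.

14 m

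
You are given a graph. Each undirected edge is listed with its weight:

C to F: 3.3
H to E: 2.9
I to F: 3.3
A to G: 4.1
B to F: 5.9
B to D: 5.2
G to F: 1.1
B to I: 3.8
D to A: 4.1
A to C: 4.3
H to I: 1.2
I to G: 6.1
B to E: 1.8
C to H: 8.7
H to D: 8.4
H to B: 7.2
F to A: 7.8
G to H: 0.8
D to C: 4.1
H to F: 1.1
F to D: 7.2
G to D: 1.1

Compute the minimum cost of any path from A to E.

Shortest distances from A:
A: 0
D: 4.1  (via A)
G: 4.1  (via A)
C: 4.3  (via A)
H: 4.9  (via G)
F: 5.2  (via G)
I: 6.1  (via H)
E: 7.8  (via H)
Shortest route: A–G–H–E = 7.8.

7.8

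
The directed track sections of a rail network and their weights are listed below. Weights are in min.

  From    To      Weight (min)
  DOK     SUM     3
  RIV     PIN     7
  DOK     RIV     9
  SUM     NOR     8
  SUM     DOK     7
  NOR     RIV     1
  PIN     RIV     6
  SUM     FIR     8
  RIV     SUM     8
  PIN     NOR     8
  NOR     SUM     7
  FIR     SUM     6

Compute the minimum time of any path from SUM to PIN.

Shortest distances from SUM:
SUM: 0
DOK: 7  (via SUM)
FIR: 8  (via SUM)
NOR: 8  (via SUM)
RIV: 9  (via NOR)
PIN: 16  (via RIV)
Shortest route: SUM–NOR–RIV–PIN = 16 min.

16 min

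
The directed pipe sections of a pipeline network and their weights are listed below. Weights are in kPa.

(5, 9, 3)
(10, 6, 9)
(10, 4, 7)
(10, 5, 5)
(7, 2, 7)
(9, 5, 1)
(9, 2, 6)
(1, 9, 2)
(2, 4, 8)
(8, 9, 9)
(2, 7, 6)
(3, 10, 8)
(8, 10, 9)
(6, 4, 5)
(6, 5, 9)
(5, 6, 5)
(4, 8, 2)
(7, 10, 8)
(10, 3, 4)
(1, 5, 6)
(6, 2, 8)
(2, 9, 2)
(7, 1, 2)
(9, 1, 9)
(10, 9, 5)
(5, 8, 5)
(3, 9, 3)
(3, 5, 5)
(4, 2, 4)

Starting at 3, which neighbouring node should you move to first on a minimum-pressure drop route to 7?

Candidate routes:
3 → 9 → 5 → 6 → 2 → 7: 3+1+5+8+6 = 23
3 → 5 → 9 → 2 → 7: 5+3+6+6 = 20
3 → 9 → 2 → 7: 3+6+6 = 15
Cheapest is 3 → 9 → 2 → 7 at 15 kPa.
So from 3 the first move is to 9.

9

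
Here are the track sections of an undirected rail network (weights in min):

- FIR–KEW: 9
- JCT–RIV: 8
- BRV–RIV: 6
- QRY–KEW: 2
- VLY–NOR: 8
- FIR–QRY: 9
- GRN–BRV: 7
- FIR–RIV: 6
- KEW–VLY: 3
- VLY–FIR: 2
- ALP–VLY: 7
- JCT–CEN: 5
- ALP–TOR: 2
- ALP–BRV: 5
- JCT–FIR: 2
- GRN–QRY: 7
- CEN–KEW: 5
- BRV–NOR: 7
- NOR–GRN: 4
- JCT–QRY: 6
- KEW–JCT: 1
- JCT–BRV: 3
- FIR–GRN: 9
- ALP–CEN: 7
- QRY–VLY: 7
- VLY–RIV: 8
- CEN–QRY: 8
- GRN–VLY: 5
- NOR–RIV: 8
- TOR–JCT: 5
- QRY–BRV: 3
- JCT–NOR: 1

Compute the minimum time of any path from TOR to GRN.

10 min

Compare a few routes:
TOR–ALP–VLY–GRN: 2+7+5 = 14
TOR–ALP–BRV–GRN: 2+5+7 = 14
TOR–JCT–FIR–VLY–GRN: 5+2+2+5 = 14
TOR–JCT–NOR–GRN: 5+1+4 = 10
The minimum is 10 min via TOR–JCT–NOR–GRN.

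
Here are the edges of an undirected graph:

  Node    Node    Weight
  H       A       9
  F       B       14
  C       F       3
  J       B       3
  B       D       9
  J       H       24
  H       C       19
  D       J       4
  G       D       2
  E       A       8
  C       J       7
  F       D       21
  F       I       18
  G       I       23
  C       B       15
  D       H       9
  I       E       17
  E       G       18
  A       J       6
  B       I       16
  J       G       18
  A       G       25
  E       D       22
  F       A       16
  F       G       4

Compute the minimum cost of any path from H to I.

32

Candidate routes:
H - D - G - F - I: 9+2+4+18 = 33
H - D - J - B - I: 9+4+3+16 = 32
Cheapest is H - D - J - B - I at 32.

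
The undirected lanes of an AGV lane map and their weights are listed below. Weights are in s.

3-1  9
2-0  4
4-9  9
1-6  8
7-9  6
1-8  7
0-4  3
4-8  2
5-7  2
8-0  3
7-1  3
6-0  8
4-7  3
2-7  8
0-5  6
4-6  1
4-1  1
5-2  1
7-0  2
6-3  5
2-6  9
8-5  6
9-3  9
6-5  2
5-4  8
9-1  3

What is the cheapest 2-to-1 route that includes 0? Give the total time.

Shortest 2→0: 2 → 0 = 4
Best 0 to 1: 0 → 4 → 1 costing 4
Total via 0: 4 + 4 = 8 s.

8 s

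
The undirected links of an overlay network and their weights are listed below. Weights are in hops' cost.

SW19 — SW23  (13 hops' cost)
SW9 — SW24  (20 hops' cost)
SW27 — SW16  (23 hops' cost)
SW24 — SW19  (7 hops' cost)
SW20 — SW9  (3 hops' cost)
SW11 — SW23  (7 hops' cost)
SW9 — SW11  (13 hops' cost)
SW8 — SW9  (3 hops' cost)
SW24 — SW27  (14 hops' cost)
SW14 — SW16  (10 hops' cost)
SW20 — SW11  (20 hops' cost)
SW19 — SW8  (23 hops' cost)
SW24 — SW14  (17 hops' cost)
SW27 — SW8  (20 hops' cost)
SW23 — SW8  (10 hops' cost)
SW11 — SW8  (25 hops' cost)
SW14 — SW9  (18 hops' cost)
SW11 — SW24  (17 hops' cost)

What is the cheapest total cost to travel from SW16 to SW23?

41 hops' cost

Shortest distances from SW16:
SW16: 0
SW14: 10  (via SW16)
SW27: 23  (via SW16)
SW24: 27  (via SW14)
SW9: 28  (via SW14)
SW8: 31  (via SW9)
SW20: 31  (via SW9)
SW19: 34  (via SW24)
SW11: 41  (via SW9)
SW23: 41  (via SW8)
Shortest route: SW16–SW14–SW9–SW8–SW23 = 41 hops' cost.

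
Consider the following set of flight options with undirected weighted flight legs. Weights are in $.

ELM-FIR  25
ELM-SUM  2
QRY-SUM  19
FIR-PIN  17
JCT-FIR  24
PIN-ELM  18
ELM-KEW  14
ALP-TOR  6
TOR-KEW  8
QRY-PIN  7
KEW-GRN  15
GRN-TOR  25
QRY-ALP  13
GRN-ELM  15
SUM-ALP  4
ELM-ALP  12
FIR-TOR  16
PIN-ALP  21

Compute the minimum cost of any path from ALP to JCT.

$46

Enumerating some paths:
ALP–QRY–PIN–FIR–JCT: 13+7+17+24 = 61
ALP–ELM–FIR–JCT: 12+25+24 = 61
ALP–SUM–ELM–FIR–JCT: 4+2+25+24 = 55
ALP–TOR–FIR–JCT: 6+16+24 = 46
The minimum is $46 via ALP–TOR–FIR–JCT.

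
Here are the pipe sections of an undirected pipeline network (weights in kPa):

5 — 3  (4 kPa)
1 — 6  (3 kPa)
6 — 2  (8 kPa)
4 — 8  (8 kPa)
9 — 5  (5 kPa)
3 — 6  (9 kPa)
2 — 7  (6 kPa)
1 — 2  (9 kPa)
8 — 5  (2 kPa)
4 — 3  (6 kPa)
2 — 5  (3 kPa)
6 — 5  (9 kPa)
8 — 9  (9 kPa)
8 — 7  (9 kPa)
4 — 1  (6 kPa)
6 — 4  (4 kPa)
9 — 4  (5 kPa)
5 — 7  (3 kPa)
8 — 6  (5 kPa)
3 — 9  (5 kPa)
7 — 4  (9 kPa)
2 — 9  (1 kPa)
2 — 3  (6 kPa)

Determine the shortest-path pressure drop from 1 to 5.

10 kPa

Settle nodes by increasing distance from 1:
1: 0
6: 3  (via 1)
4: 6  (via 1)
8: 8  (via 6)
2: 9  (via 1)
5: 10  (via 8)
Shortest route: 1–6–8–5 = 10 kPa.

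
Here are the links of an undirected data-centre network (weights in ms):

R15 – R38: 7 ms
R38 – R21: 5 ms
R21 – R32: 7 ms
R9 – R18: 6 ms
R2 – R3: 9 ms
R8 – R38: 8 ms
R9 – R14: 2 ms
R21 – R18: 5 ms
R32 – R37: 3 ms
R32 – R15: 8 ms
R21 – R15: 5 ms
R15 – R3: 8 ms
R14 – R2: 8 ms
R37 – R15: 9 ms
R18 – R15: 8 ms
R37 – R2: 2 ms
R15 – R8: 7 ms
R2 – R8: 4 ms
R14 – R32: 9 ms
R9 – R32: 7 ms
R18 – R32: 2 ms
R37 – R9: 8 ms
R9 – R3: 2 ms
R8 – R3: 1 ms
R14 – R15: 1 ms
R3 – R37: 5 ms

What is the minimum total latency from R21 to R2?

Shortest distances from R21:
R21: 0
R38: 5  (via R21)
R15: 5  (via R21)
R18: 5  (via R21)
R14: 6  (via R15)
R32: 7  (via R21)
R9: 8  (via R14)
R37: 10  (via R32)
R3: 10  (via R9)
R8: 11  (via R3)
R2: 12  (via R37)
Shortest route: R21–R32–R37–R2 = 12 ms.

12 ms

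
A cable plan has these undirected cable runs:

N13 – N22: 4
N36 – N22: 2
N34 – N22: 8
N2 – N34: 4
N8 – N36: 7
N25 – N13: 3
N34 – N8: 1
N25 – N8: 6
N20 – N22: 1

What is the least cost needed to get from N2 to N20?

Compare a few routes:
N2 → N34 → N8 → N36 → N22 → N20: 4+1+7+2+1 = 15
N2 → N34 → N22 → N20: 4+8+1 = 13
N2 → N34 → N8 → N25 → N13 → N22 → N20: 4+1+6+3+4+1 = 19
The minimum is 13 via N2 → N34 → N22 → N20.

13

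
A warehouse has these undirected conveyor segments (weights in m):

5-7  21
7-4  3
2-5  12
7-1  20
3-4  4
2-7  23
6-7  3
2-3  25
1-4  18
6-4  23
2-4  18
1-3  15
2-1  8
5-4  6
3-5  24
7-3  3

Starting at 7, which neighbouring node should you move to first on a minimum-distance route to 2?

Enumerating some paths:
7 - 3 - 4 - 5 - 2: 3+4+6+12 = 25
7 - 4 - 2: 3+18 = 21
7 - 3 - 4 - 2: 3+4+18 = 25
7 - 2: 23 = 23
Cheapest is 7 - 4 - 2 at 21 m.
So from 7 the first move is to 4.

4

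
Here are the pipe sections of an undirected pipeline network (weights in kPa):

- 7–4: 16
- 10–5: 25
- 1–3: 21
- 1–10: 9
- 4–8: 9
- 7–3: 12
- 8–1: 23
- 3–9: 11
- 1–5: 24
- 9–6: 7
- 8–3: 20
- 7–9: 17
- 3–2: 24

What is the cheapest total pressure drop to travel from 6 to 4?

40 kPa

Compare a few routes:
6 → 9 → 7 → 4: 7+17+16 = 40
6 → 9 → 3 → 8 → 4: 7+11+20+9 = 47
6 → 9 → 3 → 7 → 4: 7+11+12+16 = 46
Cheapest is 6 → 9 → 7 → 4 at 40 kPa.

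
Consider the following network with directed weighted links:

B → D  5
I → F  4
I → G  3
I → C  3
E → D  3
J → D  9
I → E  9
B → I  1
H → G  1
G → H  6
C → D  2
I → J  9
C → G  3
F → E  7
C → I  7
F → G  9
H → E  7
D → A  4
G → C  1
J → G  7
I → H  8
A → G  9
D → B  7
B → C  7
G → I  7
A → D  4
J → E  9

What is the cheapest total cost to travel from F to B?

17

Running Dijkstra from F:
F: 0
E: 7  (via F)
G: 9  (via F)
C: 10  (via G)
D: 10  (via E)
A: 14  (via D)
H: 15  (via G)
I: 16  (via G)
B: 17  (via D)
Shortest route: F–E–D–B = 17.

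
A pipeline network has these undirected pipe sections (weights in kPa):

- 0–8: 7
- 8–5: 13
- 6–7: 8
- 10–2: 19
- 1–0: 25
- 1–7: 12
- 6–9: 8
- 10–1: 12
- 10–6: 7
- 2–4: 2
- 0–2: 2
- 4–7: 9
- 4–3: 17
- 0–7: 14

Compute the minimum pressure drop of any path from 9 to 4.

25 kPa

Settle nodes by increasing distance from 9:
9: 0
6: 8  (via 9)
10: 15  (via 6)
7: 16  (via 6)
4: 25  (via 7)
Shortest route: 9 → 6 → 7 → 4 = 25 kPa.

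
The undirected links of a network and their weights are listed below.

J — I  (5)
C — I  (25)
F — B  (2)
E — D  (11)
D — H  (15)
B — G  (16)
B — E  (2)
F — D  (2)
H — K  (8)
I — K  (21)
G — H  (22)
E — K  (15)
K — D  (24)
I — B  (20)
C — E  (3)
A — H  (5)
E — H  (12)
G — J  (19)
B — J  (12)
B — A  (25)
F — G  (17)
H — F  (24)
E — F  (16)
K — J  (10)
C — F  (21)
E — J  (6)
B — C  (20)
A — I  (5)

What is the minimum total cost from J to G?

Settle nodes by increasing distance from J:
J: 0
I: 5  (via J)
E: 6  (via J)
B: 8  (via E)
C: 9  (via E)
A: 10  (via I)
F: 10  (via B)
K: 10  (via J)
D: 12  (via F)
H: 15  (via A)
G: 19  (via J)
Shortest route: J → G = 19.

19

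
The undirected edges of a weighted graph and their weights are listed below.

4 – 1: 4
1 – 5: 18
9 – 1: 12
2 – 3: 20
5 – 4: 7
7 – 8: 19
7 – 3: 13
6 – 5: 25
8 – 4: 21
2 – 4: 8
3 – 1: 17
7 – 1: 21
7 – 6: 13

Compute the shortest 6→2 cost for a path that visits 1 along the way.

46

Best 6 to 1: 6–7–1 costing 34
Best 1 to 2: 1–4–2 costing 12
Total via 1: 34 + 12 = 46.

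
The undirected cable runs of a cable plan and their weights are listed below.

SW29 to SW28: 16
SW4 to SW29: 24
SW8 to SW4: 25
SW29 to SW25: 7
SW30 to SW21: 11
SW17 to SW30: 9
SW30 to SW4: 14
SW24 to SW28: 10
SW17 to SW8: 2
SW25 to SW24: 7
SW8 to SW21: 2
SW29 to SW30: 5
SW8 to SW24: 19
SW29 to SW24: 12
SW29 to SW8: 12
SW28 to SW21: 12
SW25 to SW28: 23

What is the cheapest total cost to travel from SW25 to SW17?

Settle nodes by increasing distance from SW25:
SW25: 0
SW24: 7  (via SW25)
SW29: 7  (via SW25)
SW30: 12  (via SW29)
SW28: 17  (via SW24)
SW8: 19  (via SW29)
SW21: 21  (via SW8)
SW17: 21  (via SW30)
Shortest route: SW25 → SW29 → SW30 → SW17 = 21.

21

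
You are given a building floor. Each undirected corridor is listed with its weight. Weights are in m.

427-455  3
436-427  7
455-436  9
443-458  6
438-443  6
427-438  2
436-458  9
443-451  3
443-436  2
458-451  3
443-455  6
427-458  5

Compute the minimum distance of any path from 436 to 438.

Enumerating some paths:
436–427–438: 7+2 = 9
436–443–438: 2+6 = 8
Cheapest is 436–443–438 at 8 m.

8 m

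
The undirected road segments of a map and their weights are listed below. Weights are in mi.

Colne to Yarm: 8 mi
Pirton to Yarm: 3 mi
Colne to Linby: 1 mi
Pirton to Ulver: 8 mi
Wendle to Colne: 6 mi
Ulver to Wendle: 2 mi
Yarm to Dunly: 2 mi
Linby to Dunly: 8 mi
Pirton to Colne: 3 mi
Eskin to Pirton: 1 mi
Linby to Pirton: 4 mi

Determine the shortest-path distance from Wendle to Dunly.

14 mi

Candidate routes:
Wendle - Ulver - Pirton - Yarm - Dunly: 2+8+3+2 = 15
Wendle - Colne - Linby - Dunly: 6+1+8 = 15
Wendle - Colne - Pirton - Yarm - Dunly: 6+3+3+2 = 14
The minimum is 14 mi via Wendle - Colne - Pirton - Yarm - Dunly.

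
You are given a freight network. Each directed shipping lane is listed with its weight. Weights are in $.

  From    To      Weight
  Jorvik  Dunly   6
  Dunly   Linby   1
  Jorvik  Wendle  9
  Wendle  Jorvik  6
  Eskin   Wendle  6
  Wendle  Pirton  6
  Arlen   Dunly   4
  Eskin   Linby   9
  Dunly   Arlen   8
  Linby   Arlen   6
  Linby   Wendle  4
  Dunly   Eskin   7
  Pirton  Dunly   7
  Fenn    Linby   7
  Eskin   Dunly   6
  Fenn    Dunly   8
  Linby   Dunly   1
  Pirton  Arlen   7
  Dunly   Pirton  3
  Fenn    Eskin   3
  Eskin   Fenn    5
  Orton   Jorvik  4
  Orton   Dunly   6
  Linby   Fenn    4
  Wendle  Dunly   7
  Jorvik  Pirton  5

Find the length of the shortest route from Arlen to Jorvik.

Candidate routes:
Arlen → Dunly → Linby → Wendle → Jorvik: 4+1+4+6 = 15
Arlen → Dunly → Eskin → Wendle → Jorvik: 4+7+6+6 = 23
Arlen → Dunly → Linby → Fenn → Eskin → Wendle → Jorvik: 4+1+4+3+6+6 = 24
The minimum is $15 via Arlen → Dunly → Linby → Wendle → Jorvik.

$15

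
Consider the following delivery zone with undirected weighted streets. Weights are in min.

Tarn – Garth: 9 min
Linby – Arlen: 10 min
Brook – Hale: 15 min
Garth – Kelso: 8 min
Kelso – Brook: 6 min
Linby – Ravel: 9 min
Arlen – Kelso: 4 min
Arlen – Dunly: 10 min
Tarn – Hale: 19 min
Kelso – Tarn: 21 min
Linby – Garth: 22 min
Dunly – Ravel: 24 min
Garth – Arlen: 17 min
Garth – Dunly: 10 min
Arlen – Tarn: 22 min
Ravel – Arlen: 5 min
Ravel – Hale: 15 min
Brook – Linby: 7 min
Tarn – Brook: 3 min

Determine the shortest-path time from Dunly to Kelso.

14 min

Running Dijkstra from Dunly:
Dunly: 0
Garth: 10  (via Dunly)
Arlen: 10  (via Dunly)
Kelso: 14  (via Arlen)
Shortest route: Dunly → Arlen → Kelso = 14 min.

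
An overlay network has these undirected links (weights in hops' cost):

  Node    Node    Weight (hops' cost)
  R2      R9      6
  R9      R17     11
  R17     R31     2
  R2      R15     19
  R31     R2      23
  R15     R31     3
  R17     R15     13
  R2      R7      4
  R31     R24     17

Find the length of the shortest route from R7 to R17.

21 hops' cost

Compare a few routes:
R7 - R2 - R31 - R17: 4+23+2 = 29
R7 - R2 - R9 - R17: 4+6+11 = 21
R7 - R2 - R15 - R31 - R17: 4+19+3+2 = 28
R7 - R2 - R15 - R17: 4+19+13 = 36
Cheapest is R7 - R2 - R9 - R17 at 21 hops' cost.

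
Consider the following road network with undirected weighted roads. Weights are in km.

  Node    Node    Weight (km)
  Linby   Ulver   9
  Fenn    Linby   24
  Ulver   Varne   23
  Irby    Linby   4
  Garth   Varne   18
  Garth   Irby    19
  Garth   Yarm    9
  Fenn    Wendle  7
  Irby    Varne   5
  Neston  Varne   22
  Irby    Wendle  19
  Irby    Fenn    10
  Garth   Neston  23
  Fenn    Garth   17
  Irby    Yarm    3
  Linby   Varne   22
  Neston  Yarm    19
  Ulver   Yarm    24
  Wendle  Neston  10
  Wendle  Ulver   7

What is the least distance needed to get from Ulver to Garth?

Enumerating some paths:
Ulver → Linby → Irby → Yarm → Garth: 9+4+3+9 = 25
Ulver → Wendle → Fenn → Garth: 7+7+17 = 31
Ulver → Linby → Irby → Garth: 9+4+19 = 32
The minimum is 25 km via Ulver → Linby → Irby → Yarm → Garth.

25 km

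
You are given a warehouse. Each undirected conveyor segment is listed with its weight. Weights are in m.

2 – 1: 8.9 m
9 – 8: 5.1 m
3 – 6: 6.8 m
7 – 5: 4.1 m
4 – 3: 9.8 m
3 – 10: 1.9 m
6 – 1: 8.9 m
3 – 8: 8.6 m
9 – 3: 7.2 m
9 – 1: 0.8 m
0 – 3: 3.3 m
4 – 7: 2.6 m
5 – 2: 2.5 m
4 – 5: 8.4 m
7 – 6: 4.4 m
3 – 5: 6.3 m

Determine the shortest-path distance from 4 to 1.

15.9 m

Compare a few routes:
4–7–5–2–1: 2.6+4.1+2.5+8.9 = 18.1
4–3–9–1: 9.8+7.2+0.8 = 17.8
4–7–6–1: 2.6+4.4+8.9 = 15.9
Cheapest is 4–7–6–1 at 15.9 m.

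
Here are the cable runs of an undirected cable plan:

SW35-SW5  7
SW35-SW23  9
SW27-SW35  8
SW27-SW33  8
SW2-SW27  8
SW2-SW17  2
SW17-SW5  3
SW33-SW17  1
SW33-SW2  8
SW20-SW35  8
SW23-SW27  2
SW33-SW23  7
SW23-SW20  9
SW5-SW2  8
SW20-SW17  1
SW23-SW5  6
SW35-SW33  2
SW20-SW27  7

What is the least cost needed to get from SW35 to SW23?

9

Running Dijkstra from SW35:
SW35: 0
SW33: 2  (via SW35)
SW17: 3  (via SW33)
SW20: 4  (via SW17)
SW2: 5  (via SW17)
SW5: 6  (via SW17)
SW27: 8  (via SW35)
SW23: 9  (via SW35)
Shortest route: SW35–SW23 = 9.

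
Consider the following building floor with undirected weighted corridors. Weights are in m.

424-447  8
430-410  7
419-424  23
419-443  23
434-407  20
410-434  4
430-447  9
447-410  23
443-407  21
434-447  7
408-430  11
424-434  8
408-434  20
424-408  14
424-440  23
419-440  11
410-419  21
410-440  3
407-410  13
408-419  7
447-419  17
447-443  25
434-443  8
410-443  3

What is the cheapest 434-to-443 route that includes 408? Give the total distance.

41 m

Shortest 434→408: 434 → 408 = 20
Best 408 to 443: 408 → 430 → 410 → 443 costing 21
Total via 408: 20 + 21 = 41 m.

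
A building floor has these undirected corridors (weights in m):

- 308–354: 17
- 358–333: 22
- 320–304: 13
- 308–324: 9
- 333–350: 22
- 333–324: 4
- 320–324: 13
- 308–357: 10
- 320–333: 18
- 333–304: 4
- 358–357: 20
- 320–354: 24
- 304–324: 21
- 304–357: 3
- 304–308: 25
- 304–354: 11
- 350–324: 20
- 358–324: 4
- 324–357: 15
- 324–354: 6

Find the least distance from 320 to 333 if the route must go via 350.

Best 320 to 350: 320–324–350 costing 33
Best 350 to 333: 350–333 costing 22
Total via 350: 33 + 22 = 55 m.

55 m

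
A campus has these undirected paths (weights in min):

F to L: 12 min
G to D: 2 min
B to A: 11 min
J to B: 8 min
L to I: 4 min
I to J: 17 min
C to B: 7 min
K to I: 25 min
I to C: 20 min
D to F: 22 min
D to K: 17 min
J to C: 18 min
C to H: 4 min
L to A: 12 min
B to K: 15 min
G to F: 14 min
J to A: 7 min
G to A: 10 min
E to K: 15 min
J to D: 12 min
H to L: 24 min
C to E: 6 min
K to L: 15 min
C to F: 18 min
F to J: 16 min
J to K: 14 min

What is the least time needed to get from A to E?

Enumerating some paths:
A → J → B → C → E: 7+8+7+6 = 28
A → B → C → E: 11+7+6 = 24
Cheapest is A → B → C → E at 24 min.

24 min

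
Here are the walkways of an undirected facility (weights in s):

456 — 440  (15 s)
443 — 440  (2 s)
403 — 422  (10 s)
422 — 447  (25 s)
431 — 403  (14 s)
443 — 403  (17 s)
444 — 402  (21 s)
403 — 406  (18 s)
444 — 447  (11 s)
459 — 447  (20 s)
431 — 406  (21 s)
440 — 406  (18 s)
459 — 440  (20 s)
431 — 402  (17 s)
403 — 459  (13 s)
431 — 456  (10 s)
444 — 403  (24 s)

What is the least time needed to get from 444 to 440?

43 s

Shortest distances from 444:
444: 0
447: 11  (via 444)
402: 21  (via 444)
403: 24  (via 444)
459: 31  (via 447)
422: 34  (via 403)
431: 38  (via 402)
443: 41  (via 403)
406: 42  (via 403)
440: 43  (via 443)
Shortest route: 444 → 403 → 443 → 440 = 43 s.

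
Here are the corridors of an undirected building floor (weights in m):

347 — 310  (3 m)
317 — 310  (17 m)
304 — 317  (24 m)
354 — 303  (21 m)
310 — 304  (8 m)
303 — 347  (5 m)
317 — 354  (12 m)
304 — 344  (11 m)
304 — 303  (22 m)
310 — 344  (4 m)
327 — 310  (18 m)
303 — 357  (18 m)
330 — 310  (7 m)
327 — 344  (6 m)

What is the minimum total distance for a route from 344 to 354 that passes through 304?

47 m

Shortest 344→304: 344 → 304 = 11
Best 304 to 354: 304 → 317 → 354 costing 36
Total via 304: 11 + 36 = 47 m.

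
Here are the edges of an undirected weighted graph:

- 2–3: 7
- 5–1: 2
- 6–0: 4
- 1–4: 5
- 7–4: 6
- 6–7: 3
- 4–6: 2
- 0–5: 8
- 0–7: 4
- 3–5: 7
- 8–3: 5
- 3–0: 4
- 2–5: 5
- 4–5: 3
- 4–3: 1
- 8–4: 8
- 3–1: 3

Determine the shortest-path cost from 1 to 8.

Running Dijkstra from 1:
1: 0
5: 2  (via 1)
3: 3  (via 1)
4: 4  (via 3)
6: 6  (via 4)
0: 7  (via 3)
2: 7  (via 5)
8: 8  (via 3)
Shortest route: 1 → 3 → 8 = 8.

8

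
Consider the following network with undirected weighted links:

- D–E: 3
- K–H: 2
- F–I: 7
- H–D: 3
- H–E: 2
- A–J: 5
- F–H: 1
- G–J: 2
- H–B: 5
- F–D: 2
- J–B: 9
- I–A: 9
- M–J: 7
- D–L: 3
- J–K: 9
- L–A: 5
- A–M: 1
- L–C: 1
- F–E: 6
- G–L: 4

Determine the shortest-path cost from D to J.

9

Candidate routes:
D - L - A - J: 3+5+5 = 13
D - L - G - J: 3+4+2 = 9
D - H - K - J: 3+2+9 = 14
The minimum is 9 via D - L - G - J.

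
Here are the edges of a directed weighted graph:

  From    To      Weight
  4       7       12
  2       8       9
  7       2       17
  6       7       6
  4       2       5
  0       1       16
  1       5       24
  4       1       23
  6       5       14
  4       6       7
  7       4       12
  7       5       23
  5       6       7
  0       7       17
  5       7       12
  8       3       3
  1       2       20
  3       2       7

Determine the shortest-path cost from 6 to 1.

Compare a few routes:
6 - 7 - 4 - 1: 6+12+23 = 41
6 - 5 - 7 - 4 - 1: 14+12+12+23 = 61
The minimum is 41 via 6 - 7 - 4 - 1.

41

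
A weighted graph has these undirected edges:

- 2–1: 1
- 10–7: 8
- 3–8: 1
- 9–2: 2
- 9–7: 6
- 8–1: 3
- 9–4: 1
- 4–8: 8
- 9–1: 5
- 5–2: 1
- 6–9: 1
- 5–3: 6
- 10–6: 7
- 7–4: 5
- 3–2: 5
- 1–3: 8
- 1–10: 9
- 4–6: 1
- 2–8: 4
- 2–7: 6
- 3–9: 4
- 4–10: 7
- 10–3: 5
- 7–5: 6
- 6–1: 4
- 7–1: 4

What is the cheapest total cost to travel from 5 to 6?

Running Dijkstra from 5:
5: 0
2: 1  (via 5)
1: 2  (via 2)
9: 3  (via 2)
4: 4  (via 9)
6: 4  (via 9)
Shortest route: 5–2–9–6 = 4.

4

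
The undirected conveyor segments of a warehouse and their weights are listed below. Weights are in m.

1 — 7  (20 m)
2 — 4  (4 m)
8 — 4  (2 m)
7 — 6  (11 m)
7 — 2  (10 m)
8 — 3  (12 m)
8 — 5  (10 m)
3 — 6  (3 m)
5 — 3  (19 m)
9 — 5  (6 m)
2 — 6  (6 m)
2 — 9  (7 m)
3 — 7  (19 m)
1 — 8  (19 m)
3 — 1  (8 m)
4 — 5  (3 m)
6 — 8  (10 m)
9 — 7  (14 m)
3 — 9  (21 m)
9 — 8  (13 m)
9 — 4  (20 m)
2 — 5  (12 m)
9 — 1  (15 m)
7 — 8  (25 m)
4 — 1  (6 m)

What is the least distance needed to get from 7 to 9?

14 m

Compare a few routes:
7 - 9: 14 = 14
7 - 2 - 4 - 5 - 9: 10+4+3+6 = 23
7 - 2 - 9: 10+7 = 17
The minimum is 14 m via 7 - 9.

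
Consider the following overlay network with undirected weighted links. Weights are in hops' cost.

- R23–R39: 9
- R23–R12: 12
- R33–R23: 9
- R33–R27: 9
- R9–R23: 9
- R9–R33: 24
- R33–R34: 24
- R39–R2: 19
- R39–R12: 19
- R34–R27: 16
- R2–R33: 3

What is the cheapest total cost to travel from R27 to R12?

Running Dijkstra from R27:
R27: 0
R33: 9  (via R27)
R2: 12  (via R33)
R34: 16  (via R27)
R23: 18  (via R33)
R39: 27  (via R23)
R9: 27  (via R23)
R12: 30  (via R23)
Shortest route: R27–R33–R23–R12 = 30 hops' cost.

30 hops' cost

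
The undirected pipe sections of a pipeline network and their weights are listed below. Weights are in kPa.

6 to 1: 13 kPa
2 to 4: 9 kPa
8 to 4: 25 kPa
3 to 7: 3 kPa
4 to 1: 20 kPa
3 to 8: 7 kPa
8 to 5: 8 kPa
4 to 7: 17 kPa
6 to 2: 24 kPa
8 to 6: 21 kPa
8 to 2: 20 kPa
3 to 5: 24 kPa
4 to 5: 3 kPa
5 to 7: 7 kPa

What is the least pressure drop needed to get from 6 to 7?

31 kPa

Enumerating some paths:
6–8–5–7: 21+8+7 = 36
6–8–3–7: 21+7+3 = 31
The minimum is 31 kPa via 6–8–3–7.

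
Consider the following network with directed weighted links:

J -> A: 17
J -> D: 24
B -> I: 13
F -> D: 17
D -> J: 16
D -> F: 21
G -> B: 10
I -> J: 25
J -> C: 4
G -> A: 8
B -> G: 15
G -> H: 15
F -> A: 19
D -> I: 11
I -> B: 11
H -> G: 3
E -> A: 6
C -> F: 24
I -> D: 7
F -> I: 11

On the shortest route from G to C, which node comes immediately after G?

Compare a few routes:
G–B–I–J–C: 10+13+25+4 = 52
G–B–I–D–J–C: 10+13+7+16+4 = 50
Cheapest is G–B–I–D–J–C at 50.
So from G the first move is to B.

B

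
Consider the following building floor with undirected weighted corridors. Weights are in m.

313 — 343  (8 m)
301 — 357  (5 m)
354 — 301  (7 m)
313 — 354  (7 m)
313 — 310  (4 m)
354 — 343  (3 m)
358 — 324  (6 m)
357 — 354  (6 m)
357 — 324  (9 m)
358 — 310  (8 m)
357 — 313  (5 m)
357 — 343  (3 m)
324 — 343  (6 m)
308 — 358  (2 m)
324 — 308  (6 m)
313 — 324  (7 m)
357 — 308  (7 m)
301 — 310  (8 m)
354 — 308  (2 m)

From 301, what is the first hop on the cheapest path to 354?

Enumerating some paths:
301–354: 7 = 7
301–357–343–354: 5+3+3 = 11
301–357–354: 5+6 = 11
Cheapest is 301–354 at 7 m.
So from 301 the first move is to 354.

354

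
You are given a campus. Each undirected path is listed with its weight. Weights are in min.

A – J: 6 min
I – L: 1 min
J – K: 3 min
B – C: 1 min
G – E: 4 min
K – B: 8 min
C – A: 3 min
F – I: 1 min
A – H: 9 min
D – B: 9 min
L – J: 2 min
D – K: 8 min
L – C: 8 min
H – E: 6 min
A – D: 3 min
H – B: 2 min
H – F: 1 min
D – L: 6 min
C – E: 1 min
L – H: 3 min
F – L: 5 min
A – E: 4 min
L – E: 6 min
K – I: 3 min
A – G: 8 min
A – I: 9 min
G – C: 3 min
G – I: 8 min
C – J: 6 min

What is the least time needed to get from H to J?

Candidate routes:
H–B–C–J: 2+1+6 = 9
H–F–L–J: 1+5+2 = 8
H–F–I–K–J: 1+1+3+3 = 8
H–L–J: 3+2 = 5
The minimum is 5 min via H–L–J.

5 min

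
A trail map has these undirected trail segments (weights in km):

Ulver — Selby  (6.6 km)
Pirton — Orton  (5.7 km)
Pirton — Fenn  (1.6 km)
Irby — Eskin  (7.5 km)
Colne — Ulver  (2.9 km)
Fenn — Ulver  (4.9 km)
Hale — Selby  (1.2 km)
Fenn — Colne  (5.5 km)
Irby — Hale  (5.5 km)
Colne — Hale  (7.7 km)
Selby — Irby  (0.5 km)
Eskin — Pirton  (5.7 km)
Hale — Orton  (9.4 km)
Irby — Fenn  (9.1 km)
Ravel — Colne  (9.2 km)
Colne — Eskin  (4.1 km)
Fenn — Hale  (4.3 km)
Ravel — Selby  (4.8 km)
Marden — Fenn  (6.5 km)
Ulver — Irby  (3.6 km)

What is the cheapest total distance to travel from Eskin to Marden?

Compare a few routes:
Eskin → Colne → Fenn → Marden: 4.1+5.5+6.5 = 16.1
Eskin → Colne → Ulver → Fenn → Marden: 4.1+2.9+4.9+6.5 = 18.4
Eskin → Pirton → Fenn → Marden: 5.7+1.6+6.5 = 13.8
Cheapest is Eskin → Pirton → Fenn → Marden at 13.8 km.

13.8 km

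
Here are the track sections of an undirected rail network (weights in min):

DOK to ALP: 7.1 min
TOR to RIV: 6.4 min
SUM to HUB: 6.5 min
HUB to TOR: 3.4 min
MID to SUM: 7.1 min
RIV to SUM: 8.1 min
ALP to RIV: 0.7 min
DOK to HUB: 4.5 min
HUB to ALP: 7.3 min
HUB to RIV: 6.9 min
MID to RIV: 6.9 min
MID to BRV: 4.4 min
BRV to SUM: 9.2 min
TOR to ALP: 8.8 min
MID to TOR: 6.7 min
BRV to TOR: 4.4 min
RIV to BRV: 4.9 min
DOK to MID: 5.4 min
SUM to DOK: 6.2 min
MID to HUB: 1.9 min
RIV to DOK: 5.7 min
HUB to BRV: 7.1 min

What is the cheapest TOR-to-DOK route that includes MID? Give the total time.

10.7 min

Shortest TOR→MID: TOR → HUB → MID = 5.3
Shortest MID→DOK: MID → DOK = 5.4
Total via MID: 5.3 + 5.4 = 10.7 min.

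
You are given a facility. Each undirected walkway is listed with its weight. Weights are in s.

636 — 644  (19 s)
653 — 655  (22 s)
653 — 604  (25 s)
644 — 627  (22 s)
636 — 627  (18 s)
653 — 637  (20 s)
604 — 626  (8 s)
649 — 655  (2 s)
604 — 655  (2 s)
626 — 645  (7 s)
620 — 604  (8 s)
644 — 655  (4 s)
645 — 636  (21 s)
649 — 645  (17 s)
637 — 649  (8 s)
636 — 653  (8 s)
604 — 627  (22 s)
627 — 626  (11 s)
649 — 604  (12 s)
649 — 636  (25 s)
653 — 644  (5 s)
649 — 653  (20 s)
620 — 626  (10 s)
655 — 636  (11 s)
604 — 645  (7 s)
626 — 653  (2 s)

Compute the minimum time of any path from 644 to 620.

Shortest distances from 644:
644: 0
655: 4  (via 644)
653: 5  (via 644)
604: 6  (via 655)
649: 6  (via 655)
626: 7  (via 653)
645: 13  (via 604)
636: 13  (via 653)
637: 14  (via 649)
620: 14  (via 604)
Shortest route: 644 → 655 → 604 → 620 = 14 s.

14 s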